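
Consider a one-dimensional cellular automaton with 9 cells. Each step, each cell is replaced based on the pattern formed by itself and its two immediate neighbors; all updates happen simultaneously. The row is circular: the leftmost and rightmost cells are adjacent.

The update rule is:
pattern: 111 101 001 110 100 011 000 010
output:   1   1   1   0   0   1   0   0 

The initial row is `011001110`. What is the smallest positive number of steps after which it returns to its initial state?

9

110011100
100111001
001110011
011100110
111001100
110011001
100110011
001100111
011001110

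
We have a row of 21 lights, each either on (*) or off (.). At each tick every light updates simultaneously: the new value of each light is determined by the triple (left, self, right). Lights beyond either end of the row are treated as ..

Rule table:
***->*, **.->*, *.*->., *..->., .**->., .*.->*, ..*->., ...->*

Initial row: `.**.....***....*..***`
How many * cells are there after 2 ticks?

9

..*.***..**.**.*...**
*.*..**...*..*.*.*..*
count of *: 9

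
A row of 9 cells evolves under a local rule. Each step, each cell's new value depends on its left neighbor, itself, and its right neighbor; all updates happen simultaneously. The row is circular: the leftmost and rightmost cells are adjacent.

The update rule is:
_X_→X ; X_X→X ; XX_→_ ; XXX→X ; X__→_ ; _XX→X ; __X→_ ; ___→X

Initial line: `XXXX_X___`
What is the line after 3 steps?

XXX_XX_X_
XX_XX_XXX
X_XX_XXXX

X_XX_XXXX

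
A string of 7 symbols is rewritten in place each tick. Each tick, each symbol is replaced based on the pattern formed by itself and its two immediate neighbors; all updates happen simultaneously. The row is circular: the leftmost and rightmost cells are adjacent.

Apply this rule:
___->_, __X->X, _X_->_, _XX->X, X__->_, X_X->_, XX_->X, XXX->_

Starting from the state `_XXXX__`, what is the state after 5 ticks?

___XX_X

tick 1: XX__X__
tick 2: XX_X__X
tick 3: _X___XX
tick 4: ____XXX
tick 5: ___XX_X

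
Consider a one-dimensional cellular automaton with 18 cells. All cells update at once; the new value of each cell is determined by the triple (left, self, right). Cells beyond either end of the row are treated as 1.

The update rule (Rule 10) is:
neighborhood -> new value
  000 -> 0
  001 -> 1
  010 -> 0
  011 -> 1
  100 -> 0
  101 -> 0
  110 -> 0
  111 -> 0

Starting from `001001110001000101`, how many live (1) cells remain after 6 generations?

6

010011000010001001
000110000100010011
001100001000100110
011000010001001100
010000100010011001
000001000100110011
count of 1: 6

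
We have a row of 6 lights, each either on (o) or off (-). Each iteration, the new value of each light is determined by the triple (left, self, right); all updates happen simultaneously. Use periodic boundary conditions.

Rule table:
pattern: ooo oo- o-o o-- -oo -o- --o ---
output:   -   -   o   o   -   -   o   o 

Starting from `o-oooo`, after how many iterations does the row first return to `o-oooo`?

2

-o----
o-oooo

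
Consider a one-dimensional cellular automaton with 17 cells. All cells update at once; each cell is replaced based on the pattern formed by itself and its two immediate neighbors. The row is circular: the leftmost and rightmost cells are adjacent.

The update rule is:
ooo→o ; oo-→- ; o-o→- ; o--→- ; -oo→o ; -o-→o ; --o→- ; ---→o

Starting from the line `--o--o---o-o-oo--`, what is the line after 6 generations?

o-o--o-o-o-o-o--o
--o--o-o-o-o-o--o
--o--o-o-o-o-o--o  (fixed point — unchanged through generation 6)

--o--o-o-o-o-o--o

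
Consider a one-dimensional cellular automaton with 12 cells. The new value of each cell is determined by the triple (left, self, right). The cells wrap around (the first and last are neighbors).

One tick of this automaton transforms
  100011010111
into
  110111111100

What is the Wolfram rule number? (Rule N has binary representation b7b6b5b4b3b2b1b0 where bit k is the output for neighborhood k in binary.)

position 10: 111 → 0  (bit 7 = 0)
position 0: 110 → 1  (bit 6 = 1)
position 6: 101 → 1  (bit 5 = 1)
position 1: 100 → 1  (bit 4 = 1)
position 4: 011 → 1  (bit 3 = 1)
position 7: 010 → 1  (bit 2 = 1)
position 3: 001 → 1  (bit 1 = 1)
position 2: 000 → 0  (bit 0 = 0)
bits b7..b0 = 01111110 = 126

126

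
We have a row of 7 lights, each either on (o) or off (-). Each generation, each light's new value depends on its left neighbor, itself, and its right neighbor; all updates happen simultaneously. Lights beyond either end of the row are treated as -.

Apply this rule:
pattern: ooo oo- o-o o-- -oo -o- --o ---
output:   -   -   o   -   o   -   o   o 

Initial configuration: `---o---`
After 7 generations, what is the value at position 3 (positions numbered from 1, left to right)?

ooo--oo
o---oo-
--ooo--
ooo---o
o---oo-  (repeats generation 2; period 3)
generation 7: ooo---o
position 3 holds o

o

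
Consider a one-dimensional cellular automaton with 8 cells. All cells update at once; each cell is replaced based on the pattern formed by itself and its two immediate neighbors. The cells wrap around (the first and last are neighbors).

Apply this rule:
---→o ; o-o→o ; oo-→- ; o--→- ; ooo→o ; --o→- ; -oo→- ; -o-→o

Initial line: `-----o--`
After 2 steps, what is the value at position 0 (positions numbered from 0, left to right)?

oooo-o-o
ooo-ooo-
position 0 holds o

o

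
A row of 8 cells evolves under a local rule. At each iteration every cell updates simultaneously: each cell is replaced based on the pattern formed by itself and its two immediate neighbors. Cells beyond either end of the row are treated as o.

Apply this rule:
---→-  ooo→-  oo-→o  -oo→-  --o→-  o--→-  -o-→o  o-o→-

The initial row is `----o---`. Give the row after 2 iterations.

----o---

iteration 1: ----o---  (fixed point — unchanged through iteration 2)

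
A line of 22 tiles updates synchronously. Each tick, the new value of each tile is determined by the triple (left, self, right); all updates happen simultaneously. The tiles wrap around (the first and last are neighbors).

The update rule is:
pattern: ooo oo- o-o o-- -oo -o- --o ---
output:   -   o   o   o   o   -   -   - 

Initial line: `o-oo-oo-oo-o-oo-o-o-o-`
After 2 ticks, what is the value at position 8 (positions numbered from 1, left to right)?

-oooooooooo-oooo-o-o-o
oo--------ooo--oo-o-o-
position 8 holds -

-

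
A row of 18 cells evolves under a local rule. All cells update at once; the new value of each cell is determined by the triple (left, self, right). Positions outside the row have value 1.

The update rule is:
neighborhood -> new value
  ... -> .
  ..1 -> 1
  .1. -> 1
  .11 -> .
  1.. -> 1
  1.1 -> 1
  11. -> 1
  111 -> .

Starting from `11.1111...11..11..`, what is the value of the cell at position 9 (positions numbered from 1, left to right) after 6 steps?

.11...11.1.111.111
1.11.1.1111..11...
11.1111...111.11.1
.11...11.1..11.11.
1.11.1.11111.11.11
11.1111....11.11..
position 9 holds .

.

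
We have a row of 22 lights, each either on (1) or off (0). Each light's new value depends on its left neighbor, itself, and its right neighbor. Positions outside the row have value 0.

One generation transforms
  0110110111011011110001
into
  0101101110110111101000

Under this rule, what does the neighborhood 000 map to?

0

At position 19 the neighborhood is 000; the next row has 0 there.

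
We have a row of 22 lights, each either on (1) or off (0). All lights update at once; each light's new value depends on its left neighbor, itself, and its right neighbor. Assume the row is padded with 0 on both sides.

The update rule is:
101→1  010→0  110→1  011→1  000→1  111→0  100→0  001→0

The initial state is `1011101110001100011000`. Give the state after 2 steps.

0111101101011110111111

0110111010101101011011
0111101101011110111111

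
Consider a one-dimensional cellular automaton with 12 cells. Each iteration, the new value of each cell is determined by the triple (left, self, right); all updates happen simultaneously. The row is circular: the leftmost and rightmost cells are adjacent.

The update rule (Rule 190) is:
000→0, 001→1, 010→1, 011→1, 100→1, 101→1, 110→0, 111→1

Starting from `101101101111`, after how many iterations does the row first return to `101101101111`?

011011011111
110110111110
101101111101
011011111011
110111110110
101111101101
011111011011
111110110110
111101101101
111011011011
110110110111
101101101111

12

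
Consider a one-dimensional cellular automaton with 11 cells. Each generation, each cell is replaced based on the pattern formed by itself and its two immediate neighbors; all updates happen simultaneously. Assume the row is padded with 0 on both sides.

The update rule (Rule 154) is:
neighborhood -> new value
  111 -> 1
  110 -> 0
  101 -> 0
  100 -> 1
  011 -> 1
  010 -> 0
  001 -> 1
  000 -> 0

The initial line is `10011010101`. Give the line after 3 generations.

generation 1: 01110000000
generation 2: 11101000000
generation 3: 11000100000

11000100000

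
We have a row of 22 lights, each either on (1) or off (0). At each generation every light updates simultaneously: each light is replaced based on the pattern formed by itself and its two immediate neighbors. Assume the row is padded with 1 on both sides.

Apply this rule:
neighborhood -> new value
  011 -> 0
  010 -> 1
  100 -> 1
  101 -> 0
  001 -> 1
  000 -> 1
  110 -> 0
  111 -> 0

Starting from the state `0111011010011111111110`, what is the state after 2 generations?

1111111100011111111111

0000000011100000000000
1111111100011111111111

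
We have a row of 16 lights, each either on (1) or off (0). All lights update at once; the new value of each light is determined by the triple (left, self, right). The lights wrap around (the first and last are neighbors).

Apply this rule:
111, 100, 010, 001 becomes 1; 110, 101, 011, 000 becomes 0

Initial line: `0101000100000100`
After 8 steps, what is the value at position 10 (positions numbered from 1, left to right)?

step 1: 1101101110001110
step 2: 0000000101010100
step 3: 0000001101010110
step 4: 0000010001010001
step 5: 1000111011011011
step 6: 0101010000000001
step 7: 0101011000000011
step 8: 0101000100000100
position 10 holds 0

0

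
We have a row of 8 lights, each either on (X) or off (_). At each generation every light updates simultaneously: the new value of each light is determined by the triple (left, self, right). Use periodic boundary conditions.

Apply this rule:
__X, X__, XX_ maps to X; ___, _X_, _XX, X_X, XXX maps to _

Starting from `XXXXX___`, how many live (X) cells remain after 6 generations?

____XX_X
X__X_X__
_XX___XX
__XX_X_X
XX_X____
_X__X__X
count of X: 3

3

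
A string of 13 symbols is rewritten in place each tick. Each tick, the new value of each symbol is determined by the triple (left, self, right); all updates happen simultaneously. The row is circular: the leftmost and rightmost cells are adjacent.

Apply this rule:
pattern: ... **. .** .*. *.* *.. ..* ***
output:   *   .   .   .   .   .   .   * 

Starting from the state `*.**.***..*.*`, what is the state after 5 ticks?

......*......
*****...*****
****..*..****
***.......***
**..*****..**

**..*****..**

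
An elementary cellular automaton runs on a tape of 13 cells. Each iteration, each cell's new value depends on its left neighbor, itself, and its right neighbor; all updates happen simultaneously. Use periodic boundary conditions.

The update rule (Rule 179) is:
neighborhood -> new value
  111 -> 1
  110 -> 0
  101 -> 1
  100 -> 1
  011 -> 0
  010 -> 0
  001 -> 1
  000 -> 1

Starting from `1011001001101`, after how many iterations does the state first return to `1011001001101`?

0100110110010
1011001001101

2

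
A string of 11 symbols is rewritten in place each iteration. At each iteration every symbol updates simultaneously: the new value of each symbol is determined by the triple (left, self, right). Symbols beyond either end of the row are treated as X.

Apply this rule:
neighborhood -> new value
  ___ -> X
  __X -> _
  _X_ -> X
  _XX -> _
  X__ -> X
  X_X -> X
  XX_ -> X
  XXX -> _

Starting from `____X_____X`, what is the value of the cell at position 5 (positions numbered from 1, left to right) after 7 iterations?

_

iteration 1: XXX_XXXXX__
iteration 2: __XX____XX_
iteration 3: X__XXXX__XX
iteration 4: XX____XX___
iteration 5: _XXXX__XXX_
iteration 6: X___XX___XX
iteration 7: XXX__XXX___
position 5 holds _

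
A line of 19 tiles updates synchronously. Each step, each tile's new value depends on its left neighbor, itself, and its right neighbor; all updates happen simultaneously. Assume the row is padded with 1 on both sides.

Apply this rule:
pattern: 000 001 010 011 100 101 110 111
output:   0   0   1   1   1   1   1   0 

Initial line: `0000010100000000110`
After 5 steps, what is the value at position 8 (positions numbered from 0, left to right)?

1000011110000000111
1100010011000000100
0110011011100000110
1111011110110000111
0001110011111000100
position 8 holds 1

1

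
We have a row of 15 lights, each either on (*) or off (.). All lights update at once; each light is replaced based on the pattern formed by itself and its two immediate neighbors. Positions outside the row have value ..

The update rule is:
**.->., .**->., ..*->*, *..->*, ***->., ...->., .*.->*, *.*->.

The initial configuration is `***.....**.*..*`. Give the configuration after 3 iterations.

.*........**...

...*...*...****
..***.***.*....
.*........**...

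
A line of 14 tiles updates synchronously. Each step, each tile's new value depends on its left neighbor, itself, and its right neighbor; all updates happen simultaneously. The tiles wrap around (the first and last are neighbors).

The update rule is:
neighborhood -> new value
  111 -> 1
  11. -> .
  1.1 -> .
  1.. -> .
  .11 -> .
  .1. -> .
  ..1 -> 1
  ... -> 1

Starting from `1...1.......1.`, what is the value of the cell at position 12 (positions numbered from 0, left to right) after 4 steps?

step 1: ..11..111111..
step 2: 11...1.1111..1
step 3: 1..11...11..1.
step 4: ..1...11...1..
position 12 holds .

.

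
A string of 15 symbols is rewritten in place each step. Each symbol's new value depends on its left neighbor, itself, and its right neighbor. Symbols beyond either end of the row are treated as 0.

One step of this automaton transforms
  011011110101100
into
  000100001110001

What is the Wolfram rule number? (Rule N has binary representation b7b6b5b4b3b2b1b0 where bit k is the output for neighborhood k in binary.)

position 5: 111 → 0  (bit 7 = 0)
position 2: 110 → 0  (bit 6 = 0)
position 3: 101 → 1  (bit 5 = 1)
position 13: 100 → 0  (bit 4 = 0)
position 1: 011 → 0  (bit 3 = 0)
position 9: 010 → 1  (bit 2 = 1)
position 0: 001 → 0  (bit 1 = 0)
position 14: 000 → 1  (bit 0 = 1)
bits b7..b0 = 00100101 = 37

37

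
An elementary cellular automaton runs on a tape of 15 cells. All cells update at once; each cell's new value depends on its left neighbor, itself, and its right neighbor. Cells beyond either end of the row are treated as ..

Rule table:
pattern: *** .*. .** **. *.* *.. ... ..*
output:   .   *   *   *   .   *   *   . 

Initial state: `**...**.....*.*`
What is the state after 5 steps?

****.******.*.*
*..*.*....*.*.*
**.*.****.*.*.*
**.*.*..*.*.*.*
**.*.**.*.*.*.*

**.*.**.*.*.*.*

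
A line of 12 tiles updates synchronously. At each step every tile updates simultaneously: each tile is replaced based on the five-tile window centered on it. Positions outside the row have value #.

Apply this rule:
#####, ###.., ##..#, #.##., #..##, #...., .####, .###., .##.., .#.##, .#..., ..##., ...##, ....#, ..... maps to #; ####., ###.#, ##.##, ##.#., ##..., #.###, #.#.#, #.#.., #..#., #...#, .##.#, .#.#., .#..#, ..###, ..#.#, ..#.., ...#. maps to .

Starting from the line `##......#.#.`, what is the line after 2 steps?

..#.#.#.###.

.#.####....#
..#.#.#.###.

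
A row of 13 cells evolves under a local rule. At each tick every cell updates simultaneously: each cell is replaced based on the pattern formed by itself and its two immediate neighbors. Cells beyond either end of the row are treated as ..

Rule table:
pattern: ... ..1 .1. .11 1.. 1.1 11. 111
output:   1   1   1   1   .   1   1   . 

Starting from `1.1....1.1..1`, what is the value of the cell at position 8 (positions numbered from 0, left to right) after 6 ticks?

1

111.111111.11
1.111....1111
111.1.1111..1
1.11111..1.11
111...1.11111
1.1.11111...1
position 8 holds 1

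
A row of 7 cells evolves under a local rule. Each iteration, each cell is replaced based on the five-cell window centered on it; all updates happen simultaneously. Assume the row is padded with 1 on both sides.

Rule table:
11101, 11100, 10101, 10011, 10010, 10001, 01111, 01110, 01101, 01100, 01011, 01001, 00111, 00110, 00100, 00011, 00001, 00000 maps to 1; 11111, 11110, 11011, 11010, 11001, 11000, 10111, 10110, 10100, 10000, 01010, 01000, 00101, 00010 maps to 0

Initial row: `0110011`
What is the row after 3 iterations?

0101011

0010111
0101010
0101011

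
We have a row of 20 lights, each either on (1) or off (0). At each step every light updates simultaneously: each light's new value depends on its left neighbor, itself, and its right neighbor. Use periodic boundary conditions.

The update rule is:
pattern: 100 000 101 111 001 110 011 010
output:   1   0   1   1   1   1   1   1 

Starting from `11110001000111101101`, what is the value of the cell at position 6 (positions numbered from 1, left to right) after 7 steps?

11111011101111111111
11111111111111111111
11111111111111111111  (fixed point — unchanged through step 7)
position 6 holds 1

1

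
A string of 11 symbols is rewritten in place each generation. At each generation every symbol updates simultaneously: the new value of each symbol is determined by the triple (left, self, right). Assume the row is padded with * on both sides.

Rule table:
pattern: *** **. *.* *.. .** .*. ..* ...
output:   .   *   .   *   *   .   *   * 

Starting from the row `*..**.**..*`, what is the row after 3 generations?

generation 1: *****.*****
generation 2: ....*.*....
generation 3: ****...****

****...****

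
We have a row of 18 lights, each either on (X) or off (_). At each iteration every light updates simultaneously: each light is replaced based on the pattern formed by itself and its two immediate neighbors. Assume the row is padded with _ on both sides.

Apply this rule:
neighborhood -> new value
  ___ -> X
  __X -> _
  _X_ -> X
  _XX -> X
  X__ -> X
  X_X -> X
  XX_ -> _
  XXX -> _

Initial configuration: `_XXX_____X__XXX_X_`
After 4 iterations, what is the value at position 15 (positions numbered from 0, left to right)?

_

_X__XXXX_XX_X__XXX
_XX_X___XX_XXX_X__
_X_XXXX_X_XX__XXXX
_XXX___XXXX_X_X___
position 15 holds _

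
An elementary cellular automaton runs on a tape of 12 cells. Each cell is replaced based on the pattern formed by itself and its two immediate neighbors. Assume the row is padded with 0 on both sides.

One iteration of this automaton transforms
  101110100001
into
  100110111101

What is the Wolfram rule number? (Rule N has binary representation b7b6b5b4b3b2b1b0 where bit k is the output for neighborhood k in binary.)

213

position 3: 111 → 1  (bit 7 = 1)
position 4: 110 → 1  (bit 6 = 1)
position 1: 101 → 0  (bit 5 = 0)
position 7: 100 → 1  (bit 4 = 1)
position 2: 011 → 0  (bit 3 = 0)
position 0: 010 → 1  (bit 2 = 1)
position 10: 001 → 0  (bit 1 = 0)
position 8: 000 → 1  (bit 0 = 1)
bits b7..b0 = 11010101 = 213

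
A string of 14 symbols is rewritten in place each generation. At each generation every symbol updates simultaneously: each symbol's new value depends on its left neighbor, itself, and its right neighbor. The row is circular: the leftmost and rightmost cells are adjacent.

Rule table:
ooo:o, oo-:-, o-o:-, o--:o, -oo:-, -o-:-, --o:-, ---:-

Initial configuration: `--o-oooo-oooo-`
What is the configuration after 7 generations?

-----oo---oo-o
o------o------
-o------o-----
--o------o----
---o------o---
----o------o--
-----o------o-

-----o------o-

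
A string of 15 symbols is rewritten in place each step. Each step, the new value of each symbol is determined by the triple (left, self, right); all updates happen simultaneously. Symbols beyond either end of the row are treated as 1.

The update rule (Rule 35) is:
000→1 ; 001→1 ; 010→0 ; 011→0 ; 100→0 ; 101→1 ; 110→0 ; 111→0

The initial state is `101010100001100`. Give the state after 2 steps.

101010010000110

010101001110001
101010010000110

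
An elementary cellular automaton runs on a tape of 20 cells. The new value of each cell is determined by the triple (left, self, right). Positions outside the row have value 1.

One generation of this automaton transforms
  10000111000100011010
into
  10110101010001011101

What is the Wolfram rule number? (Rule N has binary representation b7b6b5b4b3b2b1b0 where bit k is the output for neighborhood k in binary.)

position 6: 111 → 0  (bit 7 = 0)
position 0: 110 → 1  (bit 6 = 1)
position 17: 101 → 1  (bit 5 = 1)
position 1: 100 → 0  (bit 4 = 0)
position 5: 011 → 1  (bit 3 = 1)
position 11: 010 → 0  (bit 2 = 0)
position 4: 001 → 0  (bit 1 = 0)
position 2: 000 → 1  (bit 0 = 1)
bits b7..b0 = 01101001 = 105

105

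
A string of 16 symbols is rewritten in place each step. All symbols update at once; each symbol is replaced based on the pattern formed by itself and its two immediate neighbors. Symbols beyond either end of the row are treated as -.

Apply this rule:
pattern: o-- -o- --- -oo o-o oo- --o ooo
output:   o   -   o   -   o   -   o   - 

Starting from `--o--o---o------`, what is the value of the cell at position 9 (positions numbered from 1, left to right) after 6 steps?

oo-oo-ooo-oooooo
--o--o---o------  (repeats step 0; period 2)
step 6: --o--o---o------
position 9 holds -

-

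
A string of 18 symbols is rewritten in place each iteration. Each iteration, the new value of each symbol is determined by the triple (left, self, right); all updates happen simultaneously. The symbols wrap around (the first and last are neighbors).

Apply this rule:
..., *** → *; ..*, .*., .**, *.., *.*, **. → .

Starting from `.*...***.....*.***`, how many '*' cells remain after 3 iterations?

7

...*..*..***....*.
**........*..**...
...******.......*.
count of *: 7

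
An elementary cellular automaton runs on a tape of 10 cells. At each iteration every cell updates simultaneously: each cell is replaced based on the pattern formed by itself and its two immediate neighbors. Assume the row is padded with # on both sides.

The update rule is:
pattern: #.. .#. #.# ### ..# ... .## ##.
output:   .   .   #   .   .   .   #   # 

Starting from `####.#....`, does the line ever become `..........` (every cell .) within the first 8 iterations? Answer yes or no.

...##.....
...##.....  (fixed point — unchanged through iteration 8)
iteration 8 is ...##....., still not uniform .

no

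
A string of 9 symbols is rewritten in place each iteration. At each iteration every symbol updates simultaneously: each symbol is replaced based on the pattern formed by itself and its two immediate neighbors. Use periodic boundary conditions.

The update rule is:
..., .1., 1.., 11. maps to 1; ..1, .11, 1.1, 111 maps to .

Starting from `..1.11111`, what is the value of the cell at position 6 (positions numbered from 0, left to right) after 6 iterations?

iteration 1: 1.1.....1
iteration 2: 1.11111..
iteration 3: 1.....11.
iteration 4: 11111..1.
iteration 5: ....11.1.
iteration 6: 111..1.11
position 6 holds .

.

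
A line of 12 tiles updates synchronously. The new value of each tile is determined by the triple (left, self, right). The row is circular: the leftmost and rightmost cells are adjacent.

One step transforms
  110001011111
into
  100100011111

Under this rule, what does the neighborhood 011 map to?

1

At position 7 the neighborhood is 011; the next row has 1 there.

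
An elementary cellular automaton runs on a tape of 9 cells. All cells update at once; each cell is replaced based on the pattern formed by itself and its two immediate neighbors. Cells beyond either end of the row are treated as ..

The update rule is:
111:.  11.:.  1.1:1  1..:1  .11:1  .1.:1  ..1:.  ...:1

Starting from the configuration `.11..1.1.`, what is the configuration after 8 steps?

step 1: .1.1.1111
step 2: .11111...
step 3: .1....111
step 4: .1111.1..
step 5: .1...1111
step 6: .111.1...
step 7: .1..11111
step 8: .11.1....

.11.1....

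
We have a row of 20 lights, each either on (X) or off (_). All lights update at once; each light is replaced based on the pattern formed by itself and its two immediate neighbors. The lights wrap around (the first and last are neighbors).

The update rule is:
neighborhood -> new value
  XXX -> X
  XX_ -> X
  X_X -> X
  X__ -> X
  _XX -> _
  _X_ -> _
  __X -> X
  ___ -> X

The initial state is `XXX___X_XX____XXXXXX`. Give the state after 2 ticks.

XXXXXXX_X_XXXXX_XXXX

XXXXXX_X_XXXXX_XXXXX
XXXXXXX_X_XXXXX_XXXX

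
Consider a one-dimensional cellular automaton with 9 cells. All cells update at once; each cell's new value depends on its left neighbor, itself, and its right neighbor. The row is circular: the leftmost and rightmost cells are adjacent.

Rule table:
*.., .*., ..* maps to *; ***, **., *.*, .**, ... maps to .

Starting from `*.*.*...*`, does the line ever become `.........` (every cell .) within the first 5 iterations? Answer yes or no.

no

..*.**.*.
.**....**
...*..*..
..******.
.*......*
iteration 5 is .*......*, still not uniform .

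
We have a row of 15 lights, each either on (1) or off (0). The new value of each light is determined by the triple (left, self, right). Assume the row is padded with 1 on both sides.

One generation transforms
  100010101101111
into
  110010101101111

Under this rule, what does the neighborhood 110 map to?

At position 0 the neighborhood is 110; the next row has 1 there.

1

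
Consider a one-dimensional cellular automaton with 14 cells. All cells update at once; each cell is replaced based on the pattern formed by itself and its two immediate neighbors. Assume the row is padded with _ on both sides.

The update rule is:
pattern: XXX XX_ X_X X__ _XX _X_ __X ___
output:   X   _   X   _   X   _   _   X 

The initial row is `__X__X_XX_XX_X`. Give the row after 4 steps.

X_____XX_XX_X_
__XXX_X_XX_X__
X_XX_X_XX_X__X
_XX_X_XX_X____

_XX_X_XX_X____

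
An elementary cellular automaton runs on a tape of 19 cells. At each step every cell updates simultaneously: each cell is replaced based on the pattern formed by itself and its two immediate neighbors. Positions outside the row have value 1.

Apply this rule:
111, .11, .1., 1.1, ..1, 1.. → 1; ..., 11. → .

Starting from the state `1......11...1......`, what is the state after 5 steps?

.111.11111.11111111

.1....11.1.111....1
111..11.11111.1..11
11.111.11111.111111
1.111.11111.1111111
.111.11111.11111111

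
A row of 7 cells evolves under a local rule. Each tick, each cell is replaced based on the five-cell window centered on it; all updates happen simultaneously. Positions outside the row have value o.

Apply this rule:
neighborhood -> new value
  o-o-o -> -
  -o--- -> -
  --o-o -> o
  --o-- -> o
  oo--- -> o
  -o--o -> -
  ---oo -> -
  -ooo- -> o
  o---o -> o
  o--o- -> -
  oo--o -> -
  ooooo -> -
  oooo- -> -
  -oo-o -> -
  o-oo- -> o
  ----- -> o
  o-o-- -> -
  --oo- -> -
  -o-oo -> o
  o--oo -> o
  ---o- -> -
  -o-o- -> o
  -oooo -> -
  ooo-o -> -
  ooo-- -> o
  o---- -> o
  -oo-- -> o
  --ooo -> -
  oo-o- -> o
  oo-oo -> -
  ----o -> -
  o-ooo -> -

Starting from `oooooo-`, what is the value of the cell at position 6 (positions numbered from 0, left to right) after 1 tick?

-------
position 6 holds -

-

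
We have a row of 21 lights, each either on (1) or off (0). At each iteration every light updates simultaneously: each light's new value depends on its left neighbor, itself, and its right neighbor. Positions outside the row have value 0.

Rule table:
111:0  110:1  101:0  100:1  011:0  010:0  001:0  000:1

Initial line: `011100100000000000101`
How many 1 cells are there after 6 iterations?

7

000110011111111110000
110011000000000011111
011001111111111000001
001100000000001111100
100111111111100000111
010000000000111110001
count of 1: 7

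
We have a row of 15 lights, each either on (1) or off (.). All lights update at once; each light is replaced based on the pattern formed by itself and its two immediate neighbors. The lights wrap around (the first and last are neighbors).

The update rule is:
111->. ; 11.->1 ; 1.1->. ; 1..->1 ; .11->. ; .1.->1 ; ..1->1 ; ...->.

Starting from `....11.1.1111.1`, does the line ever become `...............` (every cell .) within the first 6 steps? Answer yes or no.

no

1..1.1.1....1.1
1111.1.11..11..
...1.1..111.111
1.11.111..1...1
1..1...11111.1.
11111.1....1.1.
step 6 is 11111.1....1.1., still not uniform .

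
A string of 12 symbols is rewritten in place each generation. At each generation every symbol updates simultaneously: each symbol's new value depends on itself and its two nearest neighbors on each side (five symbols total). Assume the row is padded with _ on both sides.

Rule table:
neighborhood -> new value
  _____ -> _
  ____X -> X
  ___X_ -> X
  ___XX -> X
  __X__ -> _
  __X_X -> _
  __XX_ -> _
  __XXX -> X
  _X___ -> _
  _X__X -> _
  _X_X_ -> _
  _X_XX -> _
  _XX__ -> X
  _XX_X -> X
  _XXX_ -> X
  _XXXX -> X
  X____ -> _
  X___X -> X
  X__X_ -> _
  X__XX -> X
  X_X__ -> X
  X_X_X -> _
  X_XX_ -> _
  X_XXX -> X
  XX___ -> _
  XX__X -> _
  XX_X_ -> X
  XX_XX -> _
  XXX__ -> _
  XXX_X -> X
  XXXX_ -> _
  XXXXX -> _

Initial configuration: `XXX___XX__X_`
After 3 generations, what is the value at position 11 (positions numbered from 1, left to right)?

generation 1: XX__XX_X____
generation 2: _X_X_XXX____
generation 3: X____XX_____
position 11 holds _

_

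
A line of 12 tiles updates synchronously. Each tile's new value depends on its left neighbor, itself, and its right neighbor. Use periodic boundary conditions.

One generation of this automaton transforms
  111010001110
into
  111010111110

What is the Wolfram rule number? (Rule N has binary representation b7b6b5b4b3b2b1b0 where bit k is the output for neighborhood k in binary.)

position 1: 111 → 1  (bit 7 = 1)
position 2: 110 → 1  (bit 6 = 1)
position 3: 101 → 0  (bit 5 = 0)
position 5: 100 → 0  (bit 4 = 0)
position 0: 011 → 1  (bit 3 = 1)
position 4: 010 → 1  (bit 2 = 1)
position 7: 001 → 1  (bit 1 = 1)
position 6: 000 → 1  (bit 0 = 1)
bits b7..b0 = 11001111 = 207

207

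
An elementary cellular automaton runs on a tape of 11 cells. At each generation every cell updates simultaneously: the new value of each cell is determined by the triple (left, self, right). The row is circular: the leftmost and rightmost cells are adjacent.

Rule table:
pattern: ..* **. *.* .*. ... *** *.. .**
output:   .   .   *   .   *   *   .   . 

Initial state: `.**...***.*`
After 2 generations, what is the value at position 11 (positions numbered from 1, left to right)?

*

*...*..*.*.
..*.....*.*
position 11 holds *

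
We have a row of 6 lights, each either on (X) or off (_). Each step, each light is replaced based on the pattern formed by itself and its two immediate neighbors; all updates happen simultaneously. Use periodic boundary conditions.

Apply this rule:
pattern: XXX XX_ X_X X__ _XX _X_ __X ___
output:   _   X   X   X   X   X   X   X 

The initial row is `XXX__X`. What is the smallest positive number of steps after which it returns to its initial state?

2

__XXXX
XXX__X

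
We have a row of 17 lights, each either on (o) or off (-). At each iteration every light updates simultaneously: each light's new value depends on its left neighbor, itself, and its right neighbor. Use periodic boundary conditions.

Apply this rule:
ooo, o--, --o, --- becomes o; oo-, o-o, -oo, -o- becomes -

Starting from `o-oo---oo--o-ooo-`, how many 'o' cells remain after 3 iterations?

----ooo--oo---o--
oooo-o-oo--ooo-oo
ooo------oo-o---o
count of o: 7

7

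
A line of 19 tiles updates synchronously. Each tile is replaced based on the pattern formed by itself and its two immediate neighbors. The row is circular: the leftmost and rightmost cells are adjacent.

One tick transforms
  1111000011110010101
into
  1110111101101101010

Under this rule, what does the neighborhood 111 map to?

At position 0 the neighborhood is 111; the next row has 1 there.

1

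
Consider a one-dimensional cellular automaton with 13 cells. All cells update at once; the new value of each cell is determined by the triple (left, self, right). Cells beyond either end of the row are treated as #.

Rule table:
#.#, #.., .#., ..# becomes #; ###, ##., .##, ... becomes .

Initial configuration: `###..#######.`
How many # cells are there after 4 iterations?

...##.......#
#.#..#.....#.
.######...###
#......#.#...
count of #: 3

3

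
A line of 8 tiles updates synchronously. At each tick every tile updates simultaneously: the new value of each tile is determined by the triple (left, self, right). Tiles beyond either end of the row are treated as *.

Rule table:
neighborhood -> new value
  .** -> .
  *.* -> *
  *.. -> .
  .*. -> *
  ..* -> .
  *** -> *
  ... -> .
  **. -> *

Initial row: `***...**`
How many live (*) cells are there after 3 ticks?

***....*
***.....
***.....
count of *: 3

3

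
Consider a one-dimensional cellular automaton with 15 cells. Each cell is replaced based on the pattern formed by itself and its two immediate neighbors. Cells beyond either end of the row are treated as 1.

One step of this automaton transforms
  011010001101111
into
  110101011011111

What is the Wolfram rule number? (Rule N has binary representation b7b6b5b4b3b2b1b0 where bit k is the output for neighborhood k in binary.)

position 12: 111 → 1  (bit 7 = 1)
position 2: 110 → 0  (bit 6 = 0)
position 0: 101 → 1  (bit 5 = 1)
position 5: 100 → 1  (bit 4 = 1)
position 1: 011 → 1  (bit 3 = 1)
position 4: 010 → 0  (bit 2 = 0)
position 7: 001 → 1  (bit 1 = 1)
position 6: 000 → 0  (bit 0 = 0)
bits b7..b0 = 10111010 = 186

186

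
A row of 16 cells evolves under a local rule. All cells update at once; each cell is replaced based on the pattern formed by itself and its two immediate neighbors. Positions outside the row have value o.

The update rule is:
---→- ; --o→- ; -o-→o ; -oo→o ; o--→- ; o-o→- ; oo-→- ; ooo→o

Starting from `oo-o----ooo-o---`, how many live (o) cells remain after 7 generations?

3

o--o----oo--o---
---o----o---o---
---o----o---o---  (fixed point — unchanged through generation 7)
count of o: 3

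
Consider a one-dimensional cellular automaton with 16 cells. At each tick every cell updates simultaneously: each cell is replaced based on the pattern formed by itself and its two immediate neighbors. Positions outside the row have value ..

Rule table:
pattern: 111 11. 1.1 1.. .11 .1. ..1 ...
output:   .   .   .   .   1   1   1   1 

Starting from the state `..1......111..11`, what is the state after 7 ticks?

111.111111...11.
1...1......111..
1.111.111111...1
1.1...1......111
1.1.111.111111..
1.1.1...1......1
1.1.1.111.111111

1.1.1.111.111111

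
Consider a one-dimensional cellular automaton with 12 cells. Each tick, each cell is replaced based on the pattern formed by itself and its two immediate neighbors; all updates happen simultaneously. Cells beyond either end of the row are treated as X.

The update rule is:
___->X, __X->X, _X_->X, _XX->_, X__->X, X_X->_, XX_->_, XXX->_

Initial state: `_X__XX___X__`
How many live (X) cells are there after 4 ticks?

2

_XXX__XXXXXX
____XX______
XXXX__XXXXXX
____XX______
count of X: 2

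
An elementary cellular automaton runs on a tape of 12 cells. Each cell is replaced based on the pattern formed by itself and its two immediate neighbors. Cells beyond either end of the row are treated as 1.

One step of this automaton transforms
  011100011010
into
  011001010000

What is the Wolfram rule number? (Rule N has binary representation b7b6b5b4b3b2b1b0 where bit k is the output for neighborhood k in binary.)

137

position 2: 111 → 1  (bit 7 = 1)
position 3: 110 → 0  (bit 6 = 0)
position 0: 101 → 0  (bit 5 = 0)
position 4: 100 → 0  (bit 4 = 0)
position 1: 011 → 1  (bit 3 = 1)
position 10: 010 → 0  (bit 2 = 0)
position 6: 001 → 0  (bit 1 = 0)
position 5: 000 → 1  (bit 0 = 1)
bits b7..b0 = 10001001 = 137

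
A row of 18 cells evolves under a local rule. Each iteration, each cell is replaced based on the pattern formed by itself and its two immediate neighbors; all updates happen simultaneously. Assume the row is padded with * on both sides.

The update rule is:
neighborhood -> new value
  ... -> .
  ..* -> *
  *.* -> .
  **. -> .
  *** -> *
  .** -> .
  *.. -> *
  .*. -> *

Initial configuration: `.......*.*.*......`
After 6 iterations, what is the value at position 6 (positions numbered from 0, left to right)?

iteration 1: *.....**.*.**....*
iteration 2: .*...*...*...*..*.
iteration 3: .**.***.***.*****.
iteration 4: .....*...*...***..
iteration 5: *...***.***.*.*.**
iteration 6: .*.*.*...*..*.*..*
position 6 holds .

.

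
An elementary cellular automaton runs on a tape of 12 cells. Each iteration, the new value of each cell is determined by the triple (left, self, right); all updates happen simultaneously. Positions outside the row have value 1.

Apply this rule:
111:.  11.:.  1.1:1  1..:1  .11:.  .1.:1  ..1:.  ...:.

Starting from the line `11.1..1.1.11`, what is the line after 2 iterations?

..111.1111..
1....1....1.

1....1....1.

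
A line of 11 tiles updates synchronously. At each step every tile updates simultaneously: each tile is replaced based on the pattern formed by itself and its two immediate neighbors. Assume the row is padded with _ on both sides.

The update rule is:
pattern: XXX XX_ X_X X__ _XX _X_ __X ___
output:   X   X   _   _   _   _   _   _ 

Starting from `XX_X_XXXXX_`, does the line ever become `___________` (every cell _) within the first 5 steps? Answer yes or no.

_X____XXXX_
_______XXX_
________XX_
_________X_
___________
all cells are _ at step 5

yes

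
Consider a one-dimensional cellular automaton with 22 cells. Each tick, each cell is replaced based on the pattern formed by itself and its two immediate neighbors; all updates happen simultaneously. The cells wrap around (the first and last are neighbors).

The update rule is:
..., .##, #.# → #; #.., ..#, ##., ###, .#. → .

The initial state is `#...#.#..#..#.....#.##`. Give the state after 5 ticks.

.#..#....#...##....#..

..#..#........###..##.
#......######.#....#..
..####.#.....#..##....
#.#...#..###....#..###
.#..#....#...##....#..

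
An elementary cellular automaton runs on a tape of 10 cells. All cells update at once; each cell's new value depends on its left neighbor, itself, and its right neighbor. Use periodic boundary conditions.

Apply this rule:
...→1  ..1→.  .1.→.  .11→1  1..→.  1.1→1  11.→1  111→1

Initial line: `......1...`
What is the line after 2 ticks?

11111.1.11

11111...11
11111.1.11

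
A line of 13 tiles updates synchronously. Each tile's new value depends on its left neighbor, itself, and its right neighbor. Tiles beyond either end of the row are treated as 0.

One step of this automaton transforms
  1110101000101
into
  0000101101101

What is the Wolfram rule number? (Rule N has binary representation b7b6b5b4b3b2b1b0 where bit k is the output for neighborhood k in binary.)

22

position 1: 111 → 0  (bit 7 = 0)
position 2: 110 → 0  (bit 6 = 0)
position 3: 101 → 0  (bit 5 = 0)
position 7: 100 → 1  (bit 4 = 1)
position 0: 011 → 0  (bit 3 = 0)
position 4: 010 → 1  (bit 2 = 1)
position 9: 001 → 1  (bit 1 = 1)
position 8: 000 → 0  (bit 0 = 0)
bits b7..b0 = 00010110 = 22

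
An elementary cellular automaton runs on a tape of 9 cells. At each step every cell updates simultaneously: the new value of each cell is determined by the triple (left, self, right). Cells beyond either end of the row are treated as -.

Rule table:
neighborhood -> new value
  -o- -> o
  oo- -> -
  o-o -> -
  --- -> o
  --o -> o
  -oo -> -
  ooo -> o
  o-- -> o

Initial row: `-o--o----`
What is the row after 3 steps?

ooooooooo
-ooooooo-
o-ooooo-o

o-ooooo-o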